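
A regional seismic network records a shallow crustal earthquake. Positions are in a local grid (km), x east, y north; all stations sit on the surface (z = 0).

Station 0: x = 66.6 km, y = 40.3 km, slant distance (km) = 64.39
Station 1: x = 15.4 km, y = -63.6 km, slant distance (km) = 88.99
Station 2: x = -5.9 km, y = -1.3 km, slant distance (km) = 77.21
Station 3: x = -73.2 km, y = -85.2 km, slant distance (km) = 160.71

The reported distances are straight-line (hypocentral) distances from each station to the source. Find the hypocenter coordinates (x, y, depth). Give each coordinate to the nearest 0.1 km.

x ≈ 54.0 km, y ≈ 0.1 km, depth ≈ 48.7 km

Each station gives a sphere (x−x_i)² + (y−y_i)² + z² = d_i² (stations at z=0).
Subtracting the Station 0 sphere from Station 1 and Station 2: z² cancels, leaving linear equations in x and y:
-102.4 x − 207.8 y = -5550.68
-145.0 x − 83.2 y = -7838.46
Solving: x ≈ 54.000, y ≈ 0.101 km (keep extra digits for the depth step; rounded: 54.0, 0.1).
Then from the Station 0 sphere: z² = 64.39² − (x − 66.6)² − (y − 40.3)² with x = 54.000, y = 0.101, so z ≈ 48.697 ≈ 48.7 km.
Check against Station 3 (with the unrounded solution): distance 160.71 ≈ 160.71 km. ✓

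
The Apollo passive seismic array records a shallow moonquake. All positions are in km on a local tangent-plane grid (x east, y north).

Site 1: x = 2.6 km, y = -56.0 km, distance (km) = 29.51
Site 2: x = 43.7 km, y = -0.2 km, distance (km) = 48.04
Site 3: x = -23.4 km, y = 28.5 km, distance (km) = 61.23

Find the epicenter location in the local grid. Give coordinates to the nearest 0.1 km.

Circle about each station: (x − 2.6)² + (y + 56.0)² = 29.51²; (x − 43.7)² + (y + 0.2)² = 48.04²; (x + 23.4)² + (y − 28.5)² = 61.23².
Subtracting the Site 1 equation from the Site 2 and Site 3 equations removes the quadratic terms:
82.2 x + 111.6 y = -2670.03
-52.0 x + 169.0 y = -4661.22
Solving the 2×2 system: x ≈ 3.5, y ≈ -26.5 km.

(3.5, -26.5)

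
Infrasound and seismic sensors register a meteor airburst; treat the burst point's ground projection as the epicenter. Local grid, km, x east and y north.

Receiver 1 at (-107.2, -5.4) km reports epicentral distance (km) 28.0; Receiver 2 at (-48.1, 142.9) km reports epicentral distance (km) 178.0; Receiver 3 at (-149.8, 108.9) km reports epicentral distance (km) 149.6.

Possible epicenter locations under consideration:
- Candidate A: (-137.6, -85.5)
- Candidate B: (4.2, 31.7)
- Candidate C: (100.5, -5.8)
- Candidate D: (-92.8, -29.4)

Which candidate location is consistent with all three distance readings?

Candidate D

For each candidate, compare |candidate − station| to the reported distance:
Candidate A: residuals Receiver 1 57.7, Receiver 2 67.3, Receiver 3 45.2 → max 67.3 km
Candidate B: residuals Receiver 1 89.4, Receiver 2 55.1, Receiver 3 22.7 → max 89.4 km
Candidate C: residuals Receiver 1 179.7, Receiver 2 32.2, Receiver 3 125.7 → max 179.7 km
Candidate D: residuals Receiver 1 0.0, Receiver 2 0.0, Receiver 3 0.0 → max 0.0 km
Only Candidate D has all residuals ≈ 0.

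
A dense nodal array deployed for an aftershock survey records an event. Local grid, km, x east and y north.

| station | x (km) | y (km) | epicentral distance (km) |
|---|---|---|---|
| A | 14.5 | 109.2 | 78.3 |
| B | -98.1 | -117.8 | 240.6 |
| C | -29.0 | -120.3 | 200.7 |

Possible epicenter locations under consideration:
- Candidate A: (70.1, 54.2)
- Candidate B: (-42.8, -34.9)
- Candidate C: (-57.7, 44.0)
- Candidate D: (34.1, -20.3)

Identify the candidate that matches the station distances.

For each candidate, compare |candidate − station| to the reported distance:
Candidate A: residuals A 0.1, B 0.0, C 0.0 → max 0.1 km
Candidate B: residuals A 76.8, B 140.9, C 114.2 → max 140.9 km
Candidate C: residuals A 19.0, B 73.8, C 33.9 → max 73.8 km
Candidate D: residuals A 52.7, B 76.3, C 82.5 → max 82.5 km
Only Candidate A has all residuals ≈ 0.

Candidate A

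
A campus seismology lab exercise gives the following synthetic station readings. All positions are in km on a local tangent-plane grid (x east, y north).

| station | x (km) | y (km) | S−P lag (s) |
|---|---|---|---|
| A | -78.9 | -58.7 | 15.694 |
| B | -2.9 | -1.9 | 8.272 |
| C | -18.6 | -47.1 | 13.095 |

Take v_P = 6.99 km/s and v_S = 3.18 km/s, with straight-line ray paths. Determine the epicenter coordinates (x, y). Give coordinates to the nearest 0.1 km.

Distance from S−P lag: d = Δt · v_P v_S / (v_P − v_S) = Δt · (6.99·3.18)/(6.99−3.18) ≈ 5.8342·Δt.
So d_A = 91.56, d_B = 48.26, d_C = 76.40 km.
Circle about each station: (x + 78.9)² + (y + 58.7)² = 91.56²; (x + 2.9)² + (y + 1.9)² = 48.26²; (x + 18.6)² + (y + 47.1)² = 76.40².
Subtracting the A equation from the B and C equations removes the quadratic terms:
152.0 x + 113.6 y = -3604.67
120.6 x + 23.2 y = -4560.26
Solving the 2×2 system: x ≈ -42.7, y ≈ 25.4 km.

(-42.7, 25.4)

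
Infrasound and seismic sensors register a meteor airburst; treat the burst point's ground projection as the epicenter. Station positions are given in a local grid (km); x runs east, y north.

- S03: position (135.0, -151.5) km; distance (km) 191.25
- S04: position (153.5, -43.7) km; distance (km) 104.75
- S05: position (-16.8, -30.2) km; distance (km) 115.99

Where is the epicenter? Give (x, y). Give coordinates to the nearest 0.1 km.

(81.1, 32.0)

Circle about each station: (x − 135.0)² + (y + 151.5)² = 191.25²; (x − 153.5)² + (y + 43.7)² = 104.75²; (x + 16.8)² + (y + 30.2)² = 115.99².
Subtracting pairs of circle equations eliminates x²+y² and gives linear equations (the radical axes):
37.0 x + 215.6 y = 9898.69
-303.6 x + 242.6 y = -16860.09
Solving the 2×2 system: x ≈ 81.1, y ≈ 32.0 km.
Check against S03 (with the unrounded x, y): √((x − 135.0)²+(y + 151.5)²) = 191.25 ≈ 191.25 km. ✓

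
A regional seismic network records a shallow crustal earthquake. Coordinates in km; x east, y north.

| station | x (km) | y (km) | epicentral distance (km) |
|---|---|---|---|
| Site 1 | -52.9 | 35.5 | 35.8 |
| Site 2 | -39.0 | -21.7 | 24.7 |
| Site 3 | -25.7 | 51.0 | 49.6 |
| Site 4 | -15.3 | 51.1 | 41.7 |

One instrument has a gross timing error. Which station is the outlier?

Solve using three stations at a time. Using Site 1, Site 2, Site 3 (subtract circle equations pairwise → linear system) gives (x, y) ≈ (-38.0, 3.0).
Distances from that point to each station vs reported:
  Site 1: calculated 35.8 vs reported 35.8 → residual 0.0 km
  Site 2: calculated 24.7 vs reported 24.7 → residual 0.0 km
  Site 3: calculated 49.6 vs reported 49.6 → residual 0.0 km
  Site 4: calculated 53.2 vs reported 41.7 → residual 11.5 km
Site 1, Site 2, Site 3 are mutually consistent (residuals ≈ 0); Site 4 is off by 11.5 km.

Site 4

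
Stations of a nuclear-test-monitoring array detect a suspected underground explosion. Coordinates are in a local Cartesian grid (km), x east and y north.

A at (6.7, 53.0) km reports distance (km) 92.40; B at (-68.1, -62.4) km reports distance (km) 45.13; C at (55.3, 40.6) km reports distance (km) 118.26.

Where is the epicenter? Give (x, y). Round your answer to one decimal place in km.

-43.3 km east, -24.7 km north

Circle about each station: (x − 6.7)² + (y − 53.0)² = 92.40²; (x + 68.1)² + (y + 62.4)² = 45.13²; (x − 55.3)² + (y − 40.6)² = 118.26².
Subtracting pairs of circle equations eliminates x²+y² and gives linear equations (the radical axes):
-149.6 x − 230.8 y = 12178.52
97.2 x − 24.8 y = -3595.11
Solving the 2×2 system: x ≈ -43.3, y ≈ -24.7 km.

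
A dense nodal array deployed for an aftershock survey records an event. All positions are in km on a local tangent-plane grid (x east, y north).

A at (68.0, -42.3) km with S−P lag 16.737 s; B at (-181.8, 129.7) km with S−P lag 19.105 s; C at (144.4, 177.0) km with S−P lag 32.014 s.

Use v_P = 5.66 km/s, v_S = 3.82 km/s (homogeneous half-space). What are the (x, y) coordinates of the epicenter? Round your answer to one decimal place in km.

x ≈ -123.5 km, y ≈ -87.1 km

Distance from S−P lag: d = Δt · v_P v_S / (v_P − v_S) = Δt · (5.66·3.82)/(5.66−3.82) ≈ 11.7507·Δt.
So d_A = 196.67, d_B = 224.50, d_C = 376.19 km.
Circle about each station: (x − 68.0)² + (y + 42.3)² = 196.67²; (x + 181.8)² + (y − 129.7)² = 224.50²; (x − 144.4)² + (y − 177.0)² = 376.19².
Subtracting the A equation from the B and C equations removes the quadratic terms:
-499.6 x + 344.0 y = 31738.88
152.8 x + 438.6 y = -57072.76
Solving the 2×2 system: x ≈ -123.5, y ≈ -87.1 km.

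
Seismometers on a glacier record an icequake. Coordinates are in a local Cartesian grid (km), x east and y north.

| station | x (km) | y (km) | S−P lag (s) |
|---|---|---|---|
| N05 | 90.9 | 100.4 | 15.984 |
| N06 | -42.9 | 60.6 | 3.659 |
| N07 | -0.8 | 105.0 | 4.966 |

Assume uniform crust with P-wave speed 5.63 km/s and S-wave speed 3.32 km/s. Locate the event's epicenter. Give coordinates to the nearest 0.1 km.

-38.0 km east, 89.8 km north

Distance from S−P lag: d = Δt · v_P v_S / (v_P − v_S) = Δt · (5.63·3.32)/(5.63−3.32) ≈ 8.0916·Δt.
So d_N05 = 129.34, d_N06 = 29.61, d_N07 = 40.18 km.
Circle about each station: (x − 90.9)² + (y − 100.4)² = 129.34²; (x + 42.9)² + (y − 60.6)² = 29.61²; (x + 0.8)² + (y − 105.0)² = 40.18².
Subtracting pairs of circle equations eliminates x²+y² and gives linear equations (the radical axes):
-267.6 x − 79.6 y = 3021.88
-183.4 x + 9.2 y = 7797.07
Solving the 2×2 system: x ≈ -38.0, y ≈ 89.8 km.
Check against N05 (with the unrounded x, y): √((x − 90.9)²+(y − 100.4)²) = 129.34 ≈ 129.34 km. ✓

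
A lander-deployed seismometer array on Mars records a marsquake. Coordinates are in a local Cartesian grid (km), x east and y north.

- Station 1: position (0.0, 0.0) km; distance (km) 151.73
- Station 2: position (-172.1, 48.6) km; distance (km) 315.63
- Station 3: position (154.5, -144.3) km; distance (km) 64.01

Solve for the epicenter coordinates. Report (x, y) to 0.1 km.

Circle about each station: x² + y² = 151.73²; (x + 172.1)² + (y − 48.6)² = 315.63²; (x − 154.5)² + (y + 144.3)² = 64.01².
Subtracting the Station 1 equation from the Station 2 and Station 3 equations removes the quadratic terms:
-344.2 x + 97.2 y = -44619.93
309.0 x − 288.6 y = 63617.45
Solving the 2×2 system: x ≈ 96.6, y ≈ -117.0 km.

(96.6, -117.0)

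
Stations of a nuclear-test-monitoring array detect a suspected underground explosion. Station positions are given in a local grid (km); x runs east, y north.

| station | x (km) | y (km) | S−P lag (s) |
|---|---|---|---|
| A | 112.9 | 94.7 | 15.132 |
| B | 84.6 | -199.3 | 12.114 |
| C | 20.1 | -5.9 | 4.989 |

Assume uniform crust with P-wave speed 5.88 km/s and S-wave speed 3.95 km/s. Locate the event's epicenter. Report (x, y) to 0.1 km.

Distance from S−P lag: d = Δt · v_P v_S / (v_P − v_S) = Δt · (5.88·3.95)/(5.88−3.95) ≈ 12.0342·Δt.
So d_A = 182.10, d_B = 145.78, d_C = 60.04 km.
Circle about each station: (x − 112.9)² + (y − 94.7)² = 182.10²; (x − 84.6)² + (y + 199.3)² = 145.78²; (x − 20.1)² + (y + 5.9)² = 60.04².
Subtracting pairs of circle equations eliminates x²+y² and gives linear equations (the radical axes):
-56.6 x − 588.0 y = 37071.75
-185.6 x − 201.2 y = 8279.93
Solving the 2×2 system: x ≈ 26.5, y ≈ -65.6 km.

26.5 km east, -65.6 km north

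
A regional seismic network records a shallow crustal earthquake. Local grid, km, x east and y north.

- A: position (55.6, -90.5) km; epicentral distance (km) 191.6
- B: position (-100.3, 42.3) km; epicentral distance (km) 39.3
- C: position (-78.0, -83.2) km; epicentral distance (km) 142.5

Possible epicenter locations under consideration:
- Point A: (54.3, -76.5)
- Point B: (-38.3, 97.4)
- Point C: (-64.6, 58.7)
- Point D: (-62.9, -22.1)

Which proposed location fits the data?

Point C

For each candidate, compare |candidate − station| to the reported distance:
Point A: residuals A 177.5, B 155.7, C 10.0 → max 177.5 km
Point B: residuals A 18.5, B 43.6, C 42.4 → max 43.6 km
Point C: residuals A 0.0, B 0.0, C 0.0 → max 0.0 km
Point D: residuals A 54.8, B 35.2, C 79.6 → max 79.6 km
Only Point C has all residuals ≈ 0.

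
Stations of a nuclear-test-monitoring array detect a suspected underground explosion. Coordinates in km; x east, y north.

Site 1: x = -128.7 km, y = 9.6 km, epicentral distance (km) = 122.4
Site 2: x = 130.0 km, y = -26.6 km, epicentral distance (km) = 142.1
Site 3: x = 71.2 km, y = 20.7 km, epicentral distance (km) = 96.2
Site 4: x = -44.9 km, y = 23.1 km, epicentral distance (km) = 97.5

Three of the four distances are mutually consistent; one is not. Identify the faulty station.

Site 4

Solve using three stations at a time. Using Site 1, Site 2, Site 3 (subtract circle equations pairwise → linear system) gives (x, y) ≈ (-12.1, -27.4).
Distances from that point to each station vs reported:
  Site 1: calculated 122.4 vs reported 122.4 → residual 0.0 km
  Site 2: calculated 142.1 vs reported 142.1 → residual 0.0 km
  Site 3: calculated 96.1 vs reported 96.2 → residual 0.1 km
  Site 4: calculated 60.2 vs reported 97.5 → residual 37.3 km
Site 1, Site 2, Site 3 are mutually consistent (residuals ≈ 0); Site 4 is off by 37.3 km.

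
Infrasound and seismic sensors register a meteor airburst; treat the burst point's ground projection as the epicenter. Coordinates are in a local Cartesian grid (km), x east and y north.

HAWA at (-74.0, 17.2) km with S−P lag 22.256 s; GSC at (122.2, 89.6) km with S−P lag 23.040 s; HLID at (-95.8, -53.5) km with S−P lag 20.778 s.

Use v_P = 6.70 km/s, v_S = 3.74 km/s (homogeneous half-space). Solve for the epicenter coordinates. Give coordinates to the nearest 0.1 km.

x ≈ 74.0 km, y ≈ -99.4 km

Distance from S−P lag: d = Δt · v_P v_S / (v_P − v_S) = Δt · (6.70·3.74)/(6.70−3.74) ≈ 8.4655·Δt.
So d_HAWA = 188.41, d_GSC = 195.05, d_HLID = 175.90 km.
Circle about each station: (x + 74.0)² + (y − 17.2)² = 188.41²; (x − 122.2)² + (y − 89.6)² = 195.05²; (x + 95.8)² + (y + 53.5)² = 175.90².
Subtracting the HAWA equation from the GSC and HLID equations removes the quadratic terms:
392.4 x + 144.8 y = 14642.99
-43.6 x − 141.4 y = 10825.57
Solving the 2×2 system: x ≈ 74.0, y ≈ -99.4 km.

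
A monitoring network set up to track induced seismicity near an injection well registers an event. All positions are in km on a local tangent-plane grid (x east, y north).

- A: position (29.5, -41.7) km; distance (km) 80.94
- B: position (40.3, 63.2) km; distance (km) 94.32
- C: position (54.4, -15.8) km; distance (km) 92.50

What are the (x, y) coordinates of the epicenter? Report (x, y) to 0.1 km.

(-35.3, 6.8)

Circle about each station: (x − 29.5)² + (y + 41.7)² = 80.94²; (x − 40.3)² + (y − 63.2)² = 94.32²; (x − 54.4)² + (y + 15.8)² = 92.50².
Subtracting the A equation from the B and C equations removes the quadratic terms:
21.6 x + 209.8 y = 664.21
49.8 x + 51.8 y = -1405.11
Solving the 2×2 system: x ≈ -35.3, y ≈ 6.8 km.
Check against A (with the unrounded x, y): √((x − 29.5)²+(y + 41.7)²) = 80.93 ≈ 80.94 km. ✓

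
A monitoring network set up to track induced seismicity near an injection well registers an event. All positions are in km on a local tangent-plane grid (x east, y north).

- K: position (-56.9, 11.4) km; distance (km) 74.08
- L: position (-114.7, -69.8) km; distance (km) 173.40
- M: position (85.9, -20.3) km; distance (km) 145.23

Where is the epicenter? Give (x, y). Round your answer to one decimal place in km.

Circle about each station: (x + 56.9)² + (y − 11.4)² = 74.08²; (x + 114.7)² + (y + 69.8)² = 173.40²; (x − 85.9)² + (y + 20.3)² = 145.23².
Subtracting pairs of circle equations eliminates x²+y² and gives linear equations (the radical axes):
-115.6 x − 162.4 y = -9919.15
285.6 x − 63.4 y = -11180.58
Solving the 2×2 system: x ≈ -22.1, y ≈ 76.8 km.
Check against K (with the unrounded x, y): √((x + 56.9)²+(y − 11.4)²) = 74.09 ≈ 74.08 km. ✓

x ≈ -22.1 km, y ≈ 76.8 km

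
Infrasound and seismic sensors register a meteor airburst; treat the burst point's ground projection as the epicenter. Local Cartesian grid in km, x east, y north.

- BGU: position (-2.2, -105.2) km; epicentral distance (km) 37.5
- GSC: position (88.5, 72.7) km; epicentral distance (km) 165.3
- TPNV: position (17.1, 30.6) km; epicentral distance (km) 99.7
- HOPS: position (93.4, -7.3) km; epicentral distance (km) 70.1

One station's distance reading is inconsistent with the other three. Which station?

Solve using three stations at a time. Using BGU, GSC, TPNV (subtract circle equations pairwise → linear system) gives (x, y) ≈ (1.5, -67.9).
Distances from that point to each station vs reported:
  BGU: calculated 37.5 vs reported 37.5 → residual 0.0 km
  GSC: calculated 165.3 vs reported 165.3 → residual 0.0 km
  TPNV: calculated 99.7 vs reported 99.7 → residual 0.0 km
  HOPS: calculated 110.0 vs reported 70.1 → residual 39.9 km
BGU, GSC, TPNV are mutually consistent (residuals ≈ 0); HOPS is off by 39.9 km.

HOPS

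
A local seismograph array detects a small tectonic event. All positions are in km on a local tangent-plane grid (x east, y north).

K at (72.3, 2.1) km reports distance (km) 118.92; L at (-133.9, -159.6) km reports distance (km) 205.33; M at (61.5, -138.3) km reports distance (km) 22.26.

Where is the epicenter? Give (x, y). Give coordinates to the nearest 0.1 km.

Circle about each station: (x − 72.3)² + (y − 2.1)² = 118.92²; (x + 133.9)² + (y + 159.6)² = 205.33²; (x − 61.5)² + (y + 138.3)² = 22.26².
Subtracting pairs of circle equations eliminates x²+y² and gives linear equations (the radical axes):
-412.4 x − 323.4 y = 10151.23
-21.6 x − 280.8 y = 31323.90
Solving the 2×2 system: x ≈ 66.9, y ≈ -116.7 km.

66.9 km east, -116.7 km north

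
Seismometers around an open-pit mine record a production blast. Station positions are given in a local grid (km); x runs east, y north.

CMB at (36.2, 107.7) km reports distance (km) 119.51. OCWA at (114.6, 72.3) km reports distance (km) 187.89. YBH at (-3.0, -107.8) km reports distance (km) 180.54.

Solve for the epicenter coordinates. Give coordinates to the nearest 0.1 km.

(-72.8, 58.7)

Circle about each station: (x − 36.2)² + (y − 107.7)² = 119.51²; (x − 114.6)² + (y − 72.3)² = 187.89²; (x + 3.0)² + (y + 107.8)² = 180.54².
Subtracting pairs of circle equations eliminates x²+y² and gives linear equations (the radical axes):
156.8 x − 70.8 y = -15569.29
-78.4 x − 431.0 y = -19591.94
Solving the 2×2 system: x ≈ -72.8, y ≈ 58.7 km.
Check against CMB (with the unrounded x, y): √((x − 36.2)²+(y − 107.7)²) = 119.50 ≈ 119.51 km. ✓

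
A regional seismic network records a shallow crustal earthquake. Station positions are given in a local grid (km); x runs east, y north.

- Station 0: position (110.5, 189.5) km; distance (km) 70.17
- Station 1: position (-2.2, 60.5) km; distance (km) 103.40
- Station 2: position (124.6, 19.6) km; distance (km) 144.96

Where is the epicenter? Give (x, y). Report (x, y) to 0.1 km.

(54.9, 146.7)

Circle about each station: (x − 110.5)² + (y − 189.5)² = 70.17²; (x + 2.2)² + (y − 60.5)² = 103.40²; (x − 124.6)² + (y − 19.6)² = 144.96².
Subtracting pairs of circle equations eliminates x²+y² and gives linear equations (the radical axes):
-225.4 x − 258.0 y = -50223.14
28.2 x − 339.8 y = -48300.75
Solving the 2×2 system: x ≈ 54.9, y ≈ 146.7 km.
Check against Station 0 (with the unrounded x, y): √((x − 110.5)²+(y − 189.5)²) = 70.17 ≈ 70.17 km. ✓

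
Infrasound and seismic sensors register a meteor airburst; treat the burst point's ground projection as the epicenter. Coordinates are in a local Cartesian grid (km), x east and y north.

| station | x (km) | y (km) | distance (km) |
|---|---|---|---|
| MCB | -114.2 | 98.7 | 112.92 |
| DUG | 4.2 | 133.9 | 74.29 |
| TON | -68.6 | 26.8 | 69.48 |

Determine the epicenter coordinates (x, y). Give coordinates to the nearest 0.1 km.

Circle about each station: (x + 114.2)² + (y − 98.7)² = 112.92²; (x − 4.2)² + (y − 133.9)² = 74.29²; (x + 68.6)² + (y − 26.8)² = 69.48².
Subtracting pairs of circle equations eliminates x²+y² and gives linear equations (the radical axes):
236.8 x + 70.4 y = 2395.44
91.2 x − 143.8 y = -9435.67
Solving the 2×2 system: x ≈ -7.9, y ≈ 60.6 km.

(-7.9, 60.6)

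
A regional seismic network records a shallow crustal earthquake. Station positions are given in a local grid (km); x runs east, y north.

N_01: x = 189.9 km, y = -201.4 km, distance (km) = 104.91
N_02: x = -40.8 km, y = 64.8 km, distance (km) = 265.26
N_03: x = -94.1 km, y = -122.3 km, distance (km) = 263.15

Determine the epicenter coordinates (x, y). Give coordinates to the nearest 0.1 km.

Circle about each station: (x − 189.9)² + (y + 201.4)² = 104.91²; (x + 40.8)² + (y − 64.8)² = 265.26²; (x + 94.1)² + (y + 122.3)² = 263.15².
Subtracting pairs of circle equations eliminates x²+y² and gives linear equations (the radical axes):
-461.4 x + 532.4 y = -130117.05
-568.0 x + 158.2 y = -111053.68
Solving the 2×2 system: x ≈ 168.0, y ≈ -98.8 km.
Check against N_01 (with the unrounded x, y): √((x − 189.9)²+(y + 201.4)²) = 104.91 ≈ 104.91 km. ✓

x ≈ 168.0 km, y ≈ -98.8 km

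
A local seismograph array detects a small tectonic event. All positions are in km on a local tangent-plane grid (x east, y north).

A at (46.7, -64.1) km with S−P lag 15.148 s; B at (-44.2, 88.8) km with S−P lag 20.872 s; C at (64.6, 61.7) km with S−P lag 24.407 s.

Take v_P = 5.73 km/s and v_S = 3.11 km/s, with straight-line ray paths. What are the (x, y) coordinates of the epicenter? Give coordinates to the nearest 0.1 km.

Distance from S−P lag: d = Δt · v_P v_S / (v_P − v_S) = Δt · (5.73·3.11)/(5.73−3.11) ≈ 6.8016·Δt.
So d_A = 103.03, d_B = 141.96, d_C = 166.01 km.
Circle about each station: (x − 46.7)² + (y + 64.1)² = 103.03²; (x + 44.2)² + (y − 88.8)² = 141.96²; (x − 64.6)² + (y − 61.7)² = 166.01².
Subtracting pairs of circle equations eliminates x²+y² and gives linear equations (the radical axes):
-181.8 x + 305.8 y = -5988.08
35.8 x + 251.6 y = -15253.79
Solving the 2×2 system: x ≈ -55.7, y ≈ -52.7 km.

(-55.7, -52.7)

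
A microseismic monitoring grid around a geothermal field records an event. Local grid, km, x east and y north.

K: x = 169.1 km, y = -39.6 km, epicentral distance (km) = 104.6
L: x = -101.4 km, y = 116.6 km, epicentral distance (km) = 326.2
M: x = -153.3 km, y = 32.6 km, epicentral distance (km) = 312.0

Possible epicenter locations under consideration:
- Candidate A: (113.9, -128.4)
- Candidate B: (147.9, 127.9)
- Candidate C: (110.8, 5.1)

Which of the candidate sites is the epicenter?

For each candidate, compare |candidate − station| to the reported distance:
Candidate A: residuals K 0.0, L 0.0, M 0.0 → max 0.0 km
Candidate B: residuals K 64.2, L 76.6, M 3.9 → max 76.6 km
Candidate C: residuals K 31.1, L 86.5, M 46.5 → max 86.5 km
Only Candidate A has all residuals ≈ 0.

Candidate A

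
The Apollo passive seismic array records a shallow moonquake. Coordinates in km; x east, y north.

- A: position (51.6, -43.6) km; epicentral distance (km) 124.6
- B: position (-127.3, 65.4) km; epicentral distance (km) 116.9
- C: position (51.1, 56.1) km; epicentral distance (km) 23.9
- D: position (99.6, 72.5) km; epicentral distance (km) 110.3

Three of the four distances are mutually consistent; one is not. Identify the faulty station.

Solve using three stations at a time. Using A, B, D (subtract circle equations pairwise → linear system) gives (x, y) ≈ (-10.4, 64.5).
Distances from that point to each station vs reported:
  A: calculated 124.6 vs reported 124.6 → residual 0.0 km
  B: calculated 116.9 vs reported 116.9 → residual 0.0 km
  C: calculated 62.1 vs reported 23.9 → residual 38.2 km
  D: calculated 110.3 vs reported 110.3 → residual 0.0 km
A, B, D are mutually consistent (residuals ≈ 0); C is off by 38.2 km.

C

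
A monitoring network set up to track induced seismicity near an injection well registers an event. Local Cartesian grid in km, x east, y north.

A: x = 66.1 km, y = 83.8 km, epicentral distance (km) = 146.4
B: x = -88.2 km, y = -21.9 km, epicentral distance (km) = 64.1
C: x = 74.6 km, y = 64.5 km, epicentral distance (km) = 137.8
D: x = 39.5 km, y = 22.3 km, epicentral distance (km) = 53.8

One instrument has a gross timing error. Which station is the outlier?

Solve using three stations at a time. Using A, B, C (subtract circle equations pairwise → linear system) gives (x, y) ≈ (-24.7, -31.0).
Distances from that point to each station vs reported:
  A: calculated 146.4 vs reported 146.4 → residual 0.0 km
  B: calculated 64.1 vs reported 64.1 → residual 0.0 km
  C: calculated 137.8 vs reported 137.8 → residual 0.0 km
  D: calculated 83.5 vs reported 53.8 → residual 29.7 km
A, B, C are mutually consistent (residuals ≈ 0); D is off by 29.7 km.

D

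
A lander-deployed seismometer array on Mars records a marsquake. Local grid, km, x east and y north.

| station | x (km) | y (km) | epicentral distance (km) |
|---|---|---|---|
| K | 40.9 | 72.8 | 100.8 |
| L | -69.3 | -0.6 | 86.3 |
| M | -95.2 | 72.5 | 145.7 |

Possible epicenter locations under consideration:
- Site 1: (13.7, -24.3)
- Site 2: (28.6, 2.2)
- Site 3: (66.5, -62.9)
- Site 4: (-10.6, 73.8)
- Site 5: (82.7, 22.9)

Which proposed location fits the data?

Site 1

For each candidate, compare |candidate − station| to the reported distance:
Site 1: residuals K 0.0, L 0.0, M 0.0 → max 0.0 km
Site 2: residuals K 29.1, L 11.6, M 3.3 → max 29.1 km
Site 3: residuals K 37.3, L 63.1, M 65.2 → max 65.2 km
Site 4: residuals K 49.3, L 8.5, M 61.1 → max 61.1 km
Site 5: residuals K 35.7, L 67.5, M 39.0 → max 67.5 km
Only Site 1 has all residuals ≈ 0.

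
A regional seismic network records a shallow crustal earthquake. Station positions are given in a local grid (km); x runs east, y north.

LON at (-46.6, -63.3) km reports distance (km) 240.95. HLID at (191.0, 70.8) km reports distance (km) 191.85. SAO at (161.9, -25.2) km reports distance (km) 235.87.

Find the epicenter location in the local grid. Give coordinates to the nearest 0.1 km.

Circle about each station: (x + 46.6)² + (y + 63.3)² = 240.95²; (x − 191.0)² + (y − 70.8)² = 191.85²; (x − 161.9)² + (y + 25.2)² = 235.87².
Subtracting pairs of circle equations eliminates x²+y² and gives linear equations (the radical axes):
475.2 x + 268.2 y = 56565.67
417.0 x + 76.2 y = 23090.45
Solving the 2×2 system: x ≈ 24.9, y ≈ 166.8 km.
Check against LON (with the unrounded x, y): √((x + 46.6)²+(y + 63.3)²) = 240.95 ≈ 240.95 km. ✓

24.9 km east, 166.8 km north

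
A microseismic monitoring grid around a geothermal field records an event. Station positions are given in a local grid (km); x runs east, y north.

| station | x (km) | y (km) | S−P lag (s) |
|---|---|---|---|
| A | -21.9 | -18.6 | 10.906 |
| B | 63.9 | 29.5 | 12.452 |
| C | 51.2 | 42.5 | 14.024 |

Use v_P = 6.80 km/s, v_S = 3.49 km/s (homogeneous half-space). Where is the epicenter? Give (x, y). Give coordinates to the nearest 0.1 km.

Distance from S−P lag: d = Δt · v_P v_S / (v_P − v_S) = Δt · (6.80·3.49)/(6.80−3.49) ≈ 7.1698·Δt.
So d_A = 78.19, d_B = 89.28, d_C = 100.55 km.
Circle about each station: (x + 21.9)² + (y + 18.6)² = 78.19²; (x − 63.9)² + (y − 29.5)² = 89.28²; (x − 51.2)² + (y − 42.5)² = 100.55².
Subtracting the A equation from the B and C equations removes the quadratic terms:
171.6 x + 96.2 y = 2270.65
146.2 x + 122.2 y = -394.51
Solving the 2×2 system: x ≈ 45.7, y ≈ -57.9 km.

(45.7, -57.9)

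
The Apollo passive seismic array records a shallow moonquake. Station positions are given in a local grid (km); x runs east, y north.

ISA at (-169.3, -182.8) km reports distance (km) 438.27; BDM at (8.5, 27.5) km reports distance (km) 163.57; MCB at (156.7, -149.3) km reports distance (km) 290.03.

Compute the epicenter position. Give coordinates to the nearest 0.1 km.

Circle about each station: (x + 169.3)² + (y + 182.8)² = 438.27²; (x − 8.5)² + (y − 27.5)² = 163.57²; (x − 156.7)² + (y + 149.3)² = 290.03².
Subtracting the ISA equation from the BDM and MCB equations removes the quadratic terms:
355.6 x + 420.6 y = 104075.62
652.0 x + 67.0 y = 92730.24
Solving the 2×2 system: x ≈ 127.9, y ≈ 139.3 km.

127.9 km east, 139.3 km north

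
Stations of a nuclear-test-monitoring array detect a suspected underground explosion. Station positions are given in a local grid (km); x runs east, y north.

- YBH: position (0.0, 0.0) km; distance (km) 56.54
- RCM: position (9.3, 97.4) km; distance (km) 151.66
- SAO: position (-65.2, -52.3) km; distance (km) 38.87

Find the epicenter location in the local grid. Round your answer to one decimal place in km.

x ≈ -26.4 km, y ≈ -50.0 km

Circle about each station: x² + y² = 56.54²; (x − 9.3)² + (y − 97.4)² = 151.66²; (x + 65.2)² + (y + 52.3)² = 38.87².
Subtracting pairs of circle equations eliminates x²+y² and gives linear equations (the radical axes):
18.6 x + 194.8 y = -10230.73
-130.4 x − 104.6 y = 8672.22
Solving the 2×2 system: x ≈ -26.4, y ≈ -50.0 km.
Check against YBH (with the unrounded x, y): √(x²+y²) = 56.54 ≈ 56.54 km. ✓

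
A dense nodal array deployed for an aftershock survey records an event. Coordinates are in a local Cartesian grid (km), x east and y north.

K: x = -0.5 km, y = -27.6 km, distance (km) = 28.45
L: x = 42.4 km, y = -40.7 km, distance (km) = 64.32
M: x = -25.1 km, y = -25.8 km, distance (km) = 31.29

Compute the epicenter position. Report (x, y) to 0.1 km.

Circle about each station: (x + 0.5)² + (y + 27.6)² = 28.45²; (x − 42.4)² + (y + 40.7)² = 64.32²; (x + 25.1)² + (y + 25.8)² = 31.29².
Subtracting the K equation from the L and M equations removes the quadratic terms:
85.8 x − 26.2 y = -635.42
-49.2 x + 3.6 y = 363.98
Solving the 2×2 system: x ≈ -7.4, y ≈ 0.0 km.
Check against K (with the unrounded x, y): √((x + 0.5)²+(y + 27.6)²) = 28.48 ≈ 28.45 km. ✓

x ≈ -7.4 km, y ≈ 0.0 km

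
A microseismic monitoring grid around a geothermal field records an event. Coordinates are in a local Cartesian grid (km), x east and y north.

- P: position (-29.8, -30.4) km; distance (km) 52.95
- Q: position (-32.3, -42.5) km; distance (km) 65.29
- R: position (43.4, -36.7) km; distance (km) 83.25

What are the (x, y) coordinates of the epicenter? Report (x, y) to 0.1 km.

Circle about each station: (x + 29.8)² + (y + 30.4)² = 52.95²; (x + 32.3)² + (y + 42.5)² = 65.29²; (x − 43.4)² + (y + 36.7)² = 83.25².
Subtracting the P equation from the Q and R equations removes the quadratic terms:
-5.0 x − 24.2 y = -421.74
146.4 x − 12.6 y = -2708.61
Solving the 2×2 system: x ≈ -16.7, y ≈ 20.9 km.

x ≈ -16.7 km, y ≈ 20.9 km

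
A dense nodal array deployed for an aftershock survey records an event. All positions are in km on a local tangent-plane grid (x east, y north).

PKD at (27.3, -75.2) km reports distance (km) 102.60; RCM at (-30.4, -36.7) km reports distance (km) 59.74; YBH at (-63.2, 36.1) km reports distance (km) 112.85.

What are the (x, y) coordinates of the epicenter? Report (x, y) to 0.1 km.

Circle about each station: (x − 27.3)² + (y + 75.2)² = 102.60²; (x + 30.4)² + (y + 36.7)² = 59.74²; (x + 63.2)² + (y − 36.1)² = 112.85².
Subtracting the PKD equation from the RCM and YBH equations removes the quadratic terms:
-115.4 x + 77.0 y = 2828.61
-181.0 x + 222.6 y = -3311.24
Solving the 2×2 system: x ≈ -75.3, y ≈ -76.1 km.

-75.3 km east, -76.1 km north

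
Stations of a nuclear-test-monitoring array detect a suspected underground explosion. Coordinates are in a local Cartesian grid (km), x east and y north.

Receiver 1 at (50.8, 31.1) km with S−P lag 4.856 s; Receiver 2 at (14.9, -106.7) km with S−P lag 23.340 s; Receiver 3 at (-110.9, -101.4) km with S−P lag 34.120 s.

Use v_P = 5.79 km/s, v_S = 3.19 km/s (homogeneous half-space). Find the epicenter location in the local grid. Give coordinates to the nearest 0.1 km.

Distance from S−P lag: d = Δt · v_P v_S / (v_P − v_S) = Δt · (5.79·3.19)/(5.79−3.19) ≈ 7.1039·Δt.
So d_Receiver 1 = 34.50, d_Receiver 2 = 165.80, d_Receiver 3 = 242.38 km.
Circle about each station: (x − 50.8)² + (y − 31.1)² = 34.50²; (x − 14.9)² + (y + 106.7)² = 165.80²; (x + 110.9)² + (y + 101.4)² = 242.38².
Subtracting the Receiver 1 equation from the Receiver 2 and Receiver 3 equations removes the quadratic terms:
-71.8 x − 275.6 y = -18240.34
-323.4 x − 265.0 y = -38524.89
Solving the 2×2 system: x ≈ 82.5, y ≈ 44.7 km.

(82.5, 44.7)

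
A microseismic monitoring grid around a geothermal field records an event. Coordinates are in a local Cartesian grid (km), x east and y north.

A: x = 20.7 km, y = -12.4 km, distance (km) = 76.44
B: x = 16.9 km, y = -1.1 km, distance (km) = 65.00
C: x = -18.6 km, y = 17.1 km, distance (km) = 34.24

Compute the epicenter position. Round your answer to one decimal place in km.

(-21.7, 51.2)

Circle about each station: (x − 20.7)² + (y + 12.4)² = 76.44²; (x − 16.9)² + (y + 1.1)² = 65.00²; (x + 18.6)² + (y − 17.1)² = 34.24².
Subtracting pairs of circle equations eliminates x²+y² and gives linear equations (the radical axes):
-7.6 x + 22.6 y = 1322.64
-78.6 x + 59.0 y = 4726.82
Solving the 2×2 system: x ≈ -21.7, y ≈ 51.2 km.
Check against A (with the unrounded x, y): √((x − 20.7)²+(y + 12.4)²) = 76.45 ≈ 76.44 km. ✓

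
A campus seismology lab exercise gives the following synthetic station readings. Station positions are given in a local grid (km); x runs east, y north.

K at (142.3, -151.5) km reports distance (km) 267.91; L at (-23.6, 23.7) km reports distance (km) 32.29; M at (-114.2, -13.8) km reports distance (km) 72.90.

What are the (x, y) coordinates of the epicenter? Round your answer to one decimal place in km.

Circle about each station: (x − 142.3)² + (y + 151.5)² = 267.91²; (x + 23.6)² + (y − 23.7)² = 32.29²; (x + 114.2)² + (y + 13.8)² = 72.90².
Subtracting the K equation from the L and M equations removes the quadratic terms:
-331.8 x + 350.4 y = 28650.23
-513.0 x + 275.4 y = 36491.90
Solving the 2×2 system: x ≈ -55.4, y ≈ 29.3 km.

x ≈ -55.4 km, y ≈ 29.3 km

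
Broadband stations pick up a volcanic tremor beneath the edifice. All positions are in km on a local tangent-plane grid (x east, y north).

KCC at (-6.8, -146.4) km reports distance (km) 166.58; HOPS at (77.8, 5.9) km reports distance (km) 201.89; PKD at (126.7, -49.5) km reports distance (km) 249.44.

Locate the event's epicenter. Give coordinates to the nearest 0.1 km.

-121.6 km east, -25.7 km north

Circle about each station: (x + 6.8)² + (y + 146.4)² = 166.58²; (x − 77.8)² + (y − 5.9)² = 201.89²; (x − 126.7)² + (y + 49.5)² = 249.44².
Subtracting the KCC equation from the HOPS and PKD equations removes the quadratic terms:
169.2 x + 304.6 y = -28402.23
267.0 x + 193.8 y = -37447.48
Solving the 2×2 system: x ≈ -121.6, y ≈ -25.7 km.
Check against KCC (with the unrounded x, y): √((x + 6.8)²+(y + 146.4)²) = 166.58 ≈ 166.58 km. ✓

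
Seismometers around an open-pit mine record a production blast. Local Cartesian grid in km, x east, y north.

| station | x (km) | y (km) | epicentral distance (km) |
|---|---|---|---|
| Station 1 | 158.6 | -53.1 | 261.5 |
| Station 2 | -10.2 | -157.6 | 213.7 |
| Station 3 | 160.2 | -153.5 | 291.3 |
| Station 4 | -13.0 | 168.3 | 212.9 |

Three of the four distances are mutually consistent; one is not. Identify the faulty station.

Solve using three stations at a time. Using Station 1, Station 3, Station 4 (subtract circle equations pairwise → linear system) gives (x, y) ≈ (-101.5, -25.4).
Distances from that point to each station vs reported:
  Station 1: calculated 261.6 vs reported 261.5 → residual 0.1 km
  Station 2: calculated 160.6 vs reported 213.7 → residual 53.1 km
  Station 3: calculated 291.4 vs reported 291.3 → residual 0.1 km
  Station 4: calculated 213.0 vs reported 212.9 → residual 0.1 km
Station 1, Station 3, Station 4 are mutually consistent (residuals ≈ 0); Station 2 is off by 53.1 km.

Station 2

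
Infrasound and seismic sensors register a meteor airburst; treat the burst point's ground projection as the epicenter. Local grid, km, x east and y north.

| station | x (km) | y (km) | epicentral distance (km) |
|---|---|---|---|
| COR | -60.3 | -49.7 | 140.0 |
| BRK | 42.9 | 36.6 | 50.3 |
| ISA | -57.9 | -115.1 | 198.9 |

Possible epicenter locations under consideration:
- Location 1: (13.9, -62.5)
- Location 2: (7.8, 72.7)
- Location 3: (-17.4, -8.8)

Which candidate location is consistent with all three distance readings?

Location 2

For each candidate, compare |candidate − station| to the reported distance:
Location 1: residuals COR 64.7, BRK 53.0, ISA 109.9 → max 109.9 km
Location 2: residuals COR 0.1, BRK 0.1, ISA 0.1 → max 0.1 km
Location 3: residuals COR 80.7, BRK 25.2, ISA 85.1 → max 85.1 km
Only Location 2 has all residuals ≈ 0.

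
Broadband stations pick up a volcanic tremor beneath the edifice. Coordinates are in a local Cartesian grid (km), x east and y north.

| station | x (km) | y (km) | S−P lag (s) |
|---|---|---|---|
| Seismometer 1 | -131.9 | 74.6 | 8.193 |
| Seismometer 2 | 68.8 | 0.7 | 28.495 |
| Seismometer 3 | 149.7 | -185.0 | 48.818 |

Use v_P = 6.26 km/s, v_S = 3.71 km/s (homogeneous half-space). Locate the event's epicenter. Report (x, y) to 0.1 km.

(-144.8, 148.1)

Distance from S−P lag: d = Δt · v_P v_S / (v_P − v_S) = Δt · (6.26·3.71)/(6.26−3.71) ≈ 9.1077·Δt.
So d_Seismometer 1 = 74.62, d_Seismometer 2 = 259.52, d_Seismometer 3 = 444.62 km.
Circle about each station: (x + 131.9)² + (y − 74.6)² = 74.62²; (x − 68.8)² + (y − 0.7)² = 259.52²; (x − 149.7)² + (y + 185.0)² = 444.62².
Subtracting the Seismometer 1 equation from the Seismometer 2 and Seismometer 3 equations removes the quadratic terms:
401.4 x − 147.8 y = -80011.33
563.2 x − 519.2 y = -158446.48
Solving the 2×2 system: x ≈ -144.8, y ≈ 148.1 km.
Check against Seismometer 1 (with the unrounded x, y): √((x + 131.9)²+(y − 74.6)²) = 74.63 ≈ 74.62 km. ✓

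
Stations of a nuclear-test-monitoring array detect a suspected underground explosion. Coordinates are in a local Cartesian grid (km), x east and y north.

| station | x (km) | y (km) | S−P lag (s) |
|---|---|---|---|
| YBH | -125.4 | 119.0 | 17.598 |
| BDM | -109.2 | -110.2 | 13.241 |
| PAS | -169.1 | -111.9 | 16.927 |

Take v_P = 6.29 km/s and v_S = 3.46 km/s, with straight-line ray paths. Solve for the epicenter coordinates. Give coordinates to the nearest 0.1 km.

(-87.1, -10.8)

Distance from S−P lag: d = Δt · v_P v_S / (v_P − v_S) = Δt · (6.29·3.46)/(6.29−3.46) ≈ 7.6902·Δt.
So d_YBH = 135.33, d_BDM = 101.83, d_PAS = 130.17 km.
Circle about each station: (x + 125.4)² + (y − 119.0)² = 135.33²; (x + 109.2)² + (y + 110.2)² = 101.83²; (x + 169.1)² + (y + 111.9)² = 130.17².
Subtracting pairs of circle equations eliminates x²+y² and gives linear equations (the radical axes):
32.4 x − 458.4 y = 2127.38
-87.4 x − 461.8 y = 12600.24
Solving the 2×2 system: x ≈ -87.1, y ≈ -10.8 km.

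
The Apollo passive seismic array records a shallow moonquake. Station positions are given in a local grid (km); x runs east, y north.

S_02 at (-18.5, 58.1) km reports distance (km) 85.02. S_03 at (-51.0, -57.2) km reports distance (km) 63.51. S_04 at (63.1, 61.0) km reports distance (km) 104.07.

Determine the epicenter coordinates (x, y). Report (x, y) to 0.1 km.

Circle about each station: (x + 18.5)² + (y − 58.1)² = 85.02²; (x + 51.0)² + (y + 57.2)² = 63.51²; (x − 63.1)² + (y − 61.0)² = 104.07².
Subtracting the S_02 equation from the S_03 and S_04 equations removes the quadratic terms:
-65.0 x − 230.6 y = 5349.86
163.2 x + 5.8 y = 382.59
Solving the 2×2 system: x ≈ 3.2, y ≈ -24.1 km.

3.2 km east, -24.1 km north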